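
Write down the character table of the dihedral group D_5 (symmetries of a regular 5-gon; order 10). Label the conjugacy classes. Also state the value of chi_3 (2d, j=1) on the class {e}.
Conjugacy classes: {e} of size 1, {r^1, r^4} of size 2, {r^2, r^3} of size 2, {s, sr, ..., sr^4} of size 5.
Character table:
  irrep \ class              {e} (size 1)  {r^1, r^4} (size 2)  {r^2, r^3} (size 2)  {s, sr, ..., sr^4} (size 5)
  chi_1 (triv)               1             1                    1                    1                          
  chi_2 (sign: r->1, s->-1)  1             1                    1                    -1                         
  chi_3 (2d, j=1)            2             -1/2 + sqrt(5)/2     -sqrt(5)/2 - 1/2     0                          
  chi_4 (2d, j=2)            2             -sqrt(5)/2 - 1/2     -1/2 + sqrt(5)/2     0                          

Spot check: chi_3 (2d, j=1) on {e} = 2.

Details: D_5 has order 2*5 = 10 with 4 conjugacy classes, hence 4 irreducibles. Sum of squared dims 1 + 1 + 4 + 4 = 10 = |G|. Linear characters come from the abelianisation; the 2-dimensional irreps have character r^k -> 2*cos(2*pi*j*k/5), reflections -> 0.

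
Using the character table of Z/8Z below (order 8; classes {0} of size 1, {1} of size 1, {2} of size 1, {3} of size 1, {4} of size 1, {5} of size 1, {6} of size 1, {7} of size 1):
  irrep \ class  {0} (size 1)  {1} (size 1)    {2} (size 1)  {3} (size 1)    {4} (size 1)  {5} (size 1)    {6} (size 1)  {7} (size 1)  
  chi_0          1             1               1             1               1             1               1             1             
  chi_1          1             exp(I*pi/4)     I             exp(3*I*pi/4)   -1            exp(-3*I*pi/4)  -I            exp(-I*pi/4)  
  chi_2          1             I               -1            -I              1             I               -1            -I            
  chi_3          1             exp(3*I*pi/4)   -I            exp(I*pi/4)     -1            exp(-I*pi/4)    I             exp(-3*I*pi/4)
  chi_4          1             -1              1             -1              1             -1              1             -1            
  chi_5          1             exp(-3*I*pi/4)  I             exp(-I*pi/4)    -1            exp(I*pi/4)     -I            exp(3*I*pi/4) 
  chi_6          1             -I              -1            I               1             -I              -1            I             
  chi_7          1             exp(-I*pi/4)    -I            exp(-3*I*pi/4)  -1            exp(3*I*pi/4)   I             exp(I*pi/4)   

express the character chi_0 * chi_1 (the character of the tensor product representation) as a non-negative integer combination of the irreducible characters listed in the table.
chi_0 tensor chi_1 = chi_1 (all other irreducibles have multiplicity 0).

Argument: The character of a tensor product is the pointwise product (chi_0 * chi_1)(C) = chi_0(C) * chi_1(C):
  {0}: (1)*(1), {1}: (1)*(exp(I*pi/4)), {2}: (1)*(I), {3}: (1)*(exp(3*I*pi/4)), {4}: (1)*(-1), {5}: (1)*(exp(-3*I*pi/4)), {6}: (1)*(-I), {7}: (1)*(exp(-I*pi/4))
so (chi_0 * chi_1) takes values
  {0} -> 1, {1} -> exp(I*pi/4), {2} -> I, {3} -> exp(3*I*pi/4), {4} -> -1, {5} -> exp(-3*I*pi/4), {6} -> -I, {7} -> exp(-I*pi/4).
Now take the inner product of this character with each irreducible chi from the table, <chi_0*chi_1, chi> = (1/8) sum_C |C| (chi_0*chi_1)(C) conj(chi(C)):
  <chi_0*chi_1, chi_0> = (1/8)[1*(1)*conj(1) + 1*(exp(I*pi/4))*conj(1) + 1*(I)*conj(1) + 1*(exp(3*I*pi/4))*conj(1) + 1*(-1)*conj(1) + 1*(exp(-3*I*pi/4))*conj(1) + 1*(-I)*conj(1) + 1*(exp(-I*pi/4))*conj(1)]
      = (1/8)[(1) + (exp(I*pi/4)) + (I) + (exp(3*I*pi/4)) + (-1) + (exp(-3*I*pi/4)) + (-I) + (exp(-I*pi/4))] = 0/8 = 0
  <chi_0*chi_1, chi_1> = (1/8)[1*(1)*conj(1) + 1*(exp(I*pi/4))*conj(exp(I*pi/4)) + 1*(I)*conj(I) + 1*(exp(3*I*pi/4))*conj(exp(3*I*pi/4)) + 1*(-1)*conj(-1) + 1*(exp(-3*I*pi/4))*conj(exp(-3*I*pi/4)) + 1*(-I)*conj(-I) + 1*(exp(-I*pi/4))*conj(exp(-I*pi/4))]
      = (1/8)[(1) + (1) + (1) + (1) + (1) + (1) + (1) + (1)] = 8/8 = 1
  <chi_0*chi_1, chi_2> = (1/8)[1*(1)*conj(1) + 1*(exp(I*pi/4))*conj(I) + 1*(I)*conj(-1) + 1*(exp(3*I*pi/4))*conj(-I) + 1*(-1)*conj(1) + 1*(exp(-3*I*pi/4))*conj(I) + 1*(-I)*conj(-1) + 1*(exp(-I*pi/4))*conj(-I)]
      = (1/8)[(1) + (-exp(3*I*pi/4)) + (-I) + (exp(-3*I*pi/4)) + (-1) + (-exp(-I*pi/4)) + (I) + (exp(I*pi/4))] = 0/8 = 0
  <chi_0*chi_1, chi_3> = (1/8)[1*(1)*conj(1) + 1*(exp(I*pi/4))*conj(exp(3*I*pi/4)) + 1*(I)*conj(-I) + 1*(exp(3*I*pi/4))*conj(exp(I*pi/4)) + 1*(-1)*conj(-1) + 1*(exp(-3*I*pi/4))*conj(exp(-I*pi/4)) + 1*(-I)*conj(I) + 1*(exp(-I*pi/4))*conj(exp(-3*I*pi/4))]
      = (1/8)[(1) + (-I) + (-1) + (I) + (1) + (-I) + (-1) + (I)] = 0/8 = 0
  <chi_0*chi_1, chi_4> = (1/8)[1*(1)*conj(1) + 1*(exp(I*pi/4))*conj(-1) + 1*(I)*conj(1) + 1*(exp(3*I*pi/4))*conj(-1) + 1*(-1)*conj(1) + 1*(exp(-3*I*pi/4))*conj(-1) + 1*(-I)*conj(1) + 1*(exp(-I*pi/4))*conj(-1)]
      = (1/8)[(1) + (-exp(I*pi/4)) + (I) + (-exp(3*I*pi/4)) + (-1) + (-exp(-3*I*pi/4)) + (-I) + (-exp(-I*pi/4))] = 0/8 = 0
  <chi_0*chi_1, chi_5> = (1/8)[1*(1)*conj(1) + 1*(exp(I*pi/4))*conj(exp(-3*I*pi/4)) + 1*(I)*conj(I) + 1*(exp(3*I*pi/4))*conj(exp(-I*pi/4)) + 1*(-1)*conj(-1) + 1*(exp(-3*I*pi/4))*conj(exp(I*pi/4)) + 1*(-I)*conj(-I) + 1*(exp(-I*pi/4))*conj(exp(3*I*pi/4))]
      = (1/8)[(1) + (-1) + (1) + (-1) + (1) + (-1) + (1) + (-1)] = 0/8 = 0
  <chi_0*chi_1, chi_6> = (1/8)[1*(1)*conj(1) + 1*(exp(I*pi/4))*conj(-I) + 1*(I)*conj(-1) + 1*(exp(3*I*pi/4))*conj(I) + 1*(-1)*conj(1) + 1*(exp(-3*I*pi/4))*conj(-I) + 1*(-I)*conj(-1) + 1*(exp(-I*pi/4))*conj(I)]
      = (1/8)[(1) + (exp(3*I*pi/4)) + (-I) + (-exp(-3*I*pi/4)) + (-1) + (exp(-I*pi/4)) + (I) + (-exp(I*pi/4))] = 0/8 = 0
  <chi_0*chi_1, chi_7> = (1/8)[1*(1)*conj(1) + 1*(exp(I*pi/4))*conj(exp(-I*pi/4)) + 1*(I)*conj(-I) + 1*(exp(3*I*pi/4))*conj(exp(-3*I*pi/4)) + 1*(-1)*conj(-1) + 1*(exp(-3*I*pi/4))*conj(exp(3*I*pi/4)) + 1*(-I)*conj(I) + 1*(exp(-I*pi/4))*conj(exp(I*pi/4))]
      = (1/8)[(1) + (I) + (-1) + (-I) + (1) + (I) + (-1) + (-I)] = 0/8 = 0
(Exp terms are combined using exp(i*s)*conj(exp(i*t)) = exp(i*(s-t)), and sums of them are collapsed using the identity that for every m > 1 the m distinct m-th roots of unity sum to 0, e.g. 1 + exp(2*I*pi/3) + exp(-2*I*pi/3) = 0.)
Hence the multiplicities are chi_1: 1. Dimension check: dim(chi_0)*dim(chi_1) = 1*1 = 1 and sum (mult * dim) = 1*1 = 1.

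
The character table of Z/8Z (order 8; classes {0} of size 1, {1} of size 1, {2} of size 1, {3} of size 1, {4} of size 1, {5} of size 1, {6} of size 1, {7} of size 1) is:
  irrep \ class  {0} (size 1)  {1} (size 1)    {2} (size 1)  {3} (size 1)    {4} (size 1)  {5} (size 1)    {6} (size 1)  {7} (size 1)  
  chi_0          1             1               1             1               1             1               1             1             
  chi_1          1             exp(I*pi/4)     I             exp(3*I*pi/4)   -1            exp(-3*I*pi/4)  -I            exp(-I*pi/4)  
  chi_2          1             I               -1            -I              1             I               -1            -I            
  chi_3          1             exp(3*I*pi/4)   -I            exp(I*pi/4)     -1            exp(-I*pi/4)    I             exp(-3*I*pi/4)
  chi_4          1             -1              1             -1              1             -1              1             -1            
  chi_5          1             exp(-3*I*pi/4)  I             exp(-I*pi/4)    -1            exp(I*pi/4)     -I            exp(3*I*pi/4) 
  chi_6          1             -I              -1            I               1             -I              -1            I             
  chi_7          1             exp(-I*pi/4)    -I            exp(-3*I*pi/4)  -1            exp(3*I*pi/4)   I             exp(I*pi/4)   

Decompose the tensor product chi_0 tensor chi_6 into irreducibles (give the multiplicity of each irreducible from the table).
chi_0 tensor chi_6 = chi_6 (all other irreducibles have multiplicity 0).

Solution. The character of a tensor product is the pointwise product (chi_0 * chi_6)(C) = chi_0(C) * chi_6(C):
  {0}: (1)*(1), {1}: (1)*(-I), {2}: (1)*(-1), {3}: (1)*(I), {4}: (1)*(1), {5}: (1)*(-I), {6}: (1)*(-1), {7}: (1)*(I)
so (chi_0 * chi_6) takes values
  {0} -> 1, {1} -> -I, {2} -> -1, {3} -> I, {4} -> 1, {5} -> -I, {6} -> -1, {7} -> I.
Now take the inner product of this character with each irreducible chi from the table, <chi_0*chi_6, chi> = (1/8) sum_C |C| (chi_0*chi_6)(C) conj(chi(C)):
  <chi_0*chi_6, chi_0> = (1/8)[1*(1)*conj(1) + 1*(-I)*conj(1) + 1*(-1)*conj(1) + 1*(I)*conj(1) + 1*(1)*conj(1) + 1*(-I)*conj(1) + 1*(-1)*conj(1) + 1*(I)*conj(1)]
      = (1/8)[(1) + (-I) + (-1) + (I) + (1) + (-I) + (-1) + (I)] = 0/8 = 0
  <chi_0*chi_6, chi_1> = (1/8)[1*(1)*conj(1) + 1*(-I)*conj(exp(I*pi/4)) + 1*(-1)*conj(I) + 1*(I)*conj(exp(3*I*pi/4)) + 1*(1)*conj(-1) + 1*(-I)*conj(exp(-3*I*pi/4)) + 1*(-1)*conj(-I) + 1*(I)*conj(exp(-I*pi/4))]
      = (1/8)[(1) + (-exp(I*pi/4)) + (I) + (exp(-I*pi/4)) + (-1) + (-exp(-3*I*pi/4)) + (-I) + (exp(3*I*pi/4))] = 0/8 = 0
  <chi_0*chi_6, chi_2> = (1/8)[1*(1)*conj(1) + 1*(-I)*conj(I) + 1*(-1)*conj(-1) + 1*(I)*conj(-I) + 1*(1)*conj(1) + 1*(-I)*conj(I) + 1*(-1)*conj(-1) + 1*(I)*conj(-I)]
      = (1/8)[(1) + (-1) + (1) + (-1) + (1) + (-1) + (1) + (-1)] = 0/8 = 0
  <chi_0*chi_6, chi_3> = (1/8)[1*(1)*conj(1) + 1*(-I)*conj(exp(3*I*pi/4)) + 1*(-1)*conj(-I) + 1*(I)*conj(exp(I*pi/4)) + 1*(1)*conj(-1) + 1*(-I)*conj(exp(-I*pi/4)) + 1*(-1)*conj(I) + 1*(I)*conj(exp(-3*I*pi/4))]
      = (1/8)[(1) + (-exp(-I*pi/4)) + (-I) + (exp(I*pi/4)) + (-1) + (-exp(3*I*pi/4)) + (I) + (exp(-3*I*pi/4))] = 0/8 = 0
  <chi_0*chi_6, chi_4> = (1/8)[1*(1)*conj(1) + 1*(-I)*conj(-1) + 1*(-1)*conj(1) + 1*(I)*conj(-1) + 1*(1)*conj(1) + 1*(-I)*conj(-1) + 1*(-1)*conj(1) + 1*(I)*conj(-1)]
      = (1/8)[(1) + (I) + (-1) + (-I) + (1) + (I) + (-1) + (-I)] = 0/8 = 0
  <chi_0*chi_6, chi_5> = (1/8)[1*(1)*conj(1) + 1*(-I)*conj(exp(-3*I*pi/4)) + 1*(-1)*conj(I) + 1*(I)*conj(exp(-I*pi/4)) + 1*(1)*conj(-1) + 1*(-I)*conj(exp(I*pi/4)) + 1*(-1)*conj(-I) + 1*(I)*conj(exp(3*I*pi/4))]
      = (1/8)[(1) + (-exp(-3*I*pi/4)) + (I) + (exp(3*I*pi/4)) + (-1) + (-exp(I*pi/4)) + (-I) + (exp(-I*pi/4))] = 0/8 = 0
  <chi_0*chi_6, chi_6> = (1/8)[1*(1)*conj(1) + 1*(-I)*conj(-I) + 1*(-1)*conj(-1) + 1*(I)*conj(I) + 1*(1)*conj(1) + 1*(-I)*conj(-I) + 1*(-1)*conj(-1) + 1*(I)*conj(I)]
      = (1/8)[(1) + (1) + (1) + (1) + (1) + (1) + (1) + (1)] = 8/8 = 1
  <chi_0*chi_6, chi_7> = (1/8)[1*(1)*conj(1) + 1*(-I)*conj(exp(-I*pi/4)) + 1*(-1)*conj(-I) + 1*(I)*conj(exp(-3*I*pi/4)) + 1*(1)*conj(-1) + 1*(-I)*conj(exp(3*I*pi/4)) + 1*(-1)*conj(I) + 1*(I)*conj(exp(I*pi/4))]
      = (1/8)[(1) + (-exp(3*I*pi/4)) + (-I) + (exp(-3*I*pi/4)) + (-1) + (-exp(-I*pi/4)) + (I) + (exp(I*pi/4))] = 0/8 = 0
(Exp terms are combined using exp(i*s)*conj(exp(i*t)) = exp(i*(s-t)), and sums of them are collapsed using the identity that for every m > 1 the m distinct m-th roots of unity sum to 0, e.g. 1 + exp(2*I*pi/3) + exp(-2*I*pi/3) = 0.)
Hence the multiplicities are chi_6: 1. Dimension check: dim(chi_0)*dim(chi_6) = 1*1 = 1 and sum (mult * dim) = 1*1 = 1.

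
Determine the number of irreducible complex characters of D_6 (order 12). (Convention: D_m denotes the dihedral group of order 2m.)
6

Details: The number of irreducible complex representations of a finite group equals its number of conjugacy classes. D_6 has 6 conjugacy classes (n/2 + 3 for n even), so D_6 (order 12) has exactly 6 irreducible complex representations.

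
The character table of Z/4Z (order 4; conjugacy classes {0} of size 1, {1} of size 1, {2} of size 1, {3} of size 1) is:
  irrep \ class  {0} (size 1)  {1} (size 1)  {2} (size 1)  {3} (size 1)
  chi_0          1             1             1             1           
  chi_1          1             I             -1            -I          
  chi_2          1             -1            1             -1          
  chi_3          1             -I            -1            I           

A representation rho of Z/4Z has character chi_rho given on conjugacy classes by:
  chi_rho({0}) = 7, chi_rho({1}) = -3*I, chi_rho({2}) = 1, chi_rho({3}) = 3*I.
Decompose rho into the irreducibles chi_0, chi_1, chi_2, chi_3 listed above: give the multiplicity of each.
Multiplicities: chi_0: 2, chi_1: 0, chi_2: 2, chi_3: 3.

Use <chi_rho, chi> = (1/|G|) sum_C |C| * chi_rho(C) * conj(chi(C)) with |G| = 4 for each irreducible chi in the table:
  <chi_rho, chi_0> = (1/4)[1*(7)*conj(1) + 1*(-3*I)*conj(1) + 1*(1)*conj(1) + 1*(3*I)*conj(1)]
      = (1/4)[(7) + (-3*I) + (1) + (3*I)] = 8/4 = 2
  <chi_rho, chi_1> = (1/4)[1*(7)*conj(1) + 1*(-3*I)*conj(I) + 1*(1)*conj(-1) + 1*(3*I)*conj(-I)]
      = (1/4)[(7) + (-3) + (-1) + (-3)] = 0/4 = 0
  <chi_rho, chi_2> = (1/4)[1*(7)*conj(1) + 1*(-3*I)*conj(-1) + 1*(1)*conj(1) + 1*(3*I)*conj(-1)]
      = (1/4)[(7) + (3*I) + (1) + (-3*I)] = 8/4 = 2
  <chi_rho, chi_3> = (1/4)[1*(7)*conj(1) + 1*(-3*I)*conj(-I) + 1*(1)*conj(-1) + 1*(3*I)*conj(I)]
      = (1/4)[(7) + (3) + (-1) + (3)] = 12/4 = 3
(Exp terms are combined using exp(i*s)*conj(exp(i*t)) = exp(i*(s-t)), and sums of them are collapsed using the identity that for every m > 1 the m distinct m-th roots of unity sum to 0, e.g. 1 + exp(2*I*pi/3) + exp(-2*I*pi/3) = 0.)
Dimension check: dim(rho) = sum (mult * dim) = 2*1 + 0*1 + 2*1 + 3*1 = 7 = chi_rho(e) = 7.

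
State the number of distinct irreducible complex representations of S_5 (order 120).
7

Why: The number of irreducible complex representations of a finite group equals its number of conjugacy classes. Conjugacy classes in S_5 correspond to cycle types, i.e. partitions of 5; there are p(5) = 7 of them, so S_5 (order 120) has exactly 7 irreducible complex representations.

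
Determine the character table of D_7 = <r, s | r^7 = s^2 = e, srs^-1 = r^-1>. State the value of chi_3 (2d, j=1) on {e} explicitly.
Conjugacy classes: {e} of size 1, {r^1, r^6} of size 2, {r^2, r^5} of size 2, {r^3, r^4} of size 2, {s, sr, ..., sr^6} of size 7.
Character table:
  irrep \ class              {e} (size 1)  {r^1, r^6} (size 2)  {r^2, r^5} (size 2)  {r^3, r^4} (size 2)  {s, sr, ..., sr^6} (size 7)
  chi_1 (triv)               1             1                    1                    1                    1                          
  chi_2 (sign: r->1, s->-1)  1             1                    1                    1                    -1                         
  chi_3 (2d, j=1)            2             2*cos(2*pi/7)        -2*cos(3*pi/7)       -2*cos(pi/7)         0                          
  chi_4 (2d, j=2)            2             -2*cos(3*pi/7)       -2*cos(pi/7)         2*cos(2*pi/7)        0                          
  chi_5 (2d, j=3)            2             -2*cos(pi/7)         2*cos(2*pi/7)        -2*cos(3*pi/7)       0                          

Spot check: chi_3 (2d, j=1) on {e} = 2.

Proof sketch: D_7 has order 2*7 = 14 with 5 conjugacy classes, hence 5 irreducibles. Sum of squared dims 1 + 1 + 4 + 4 + 4 = 14 = |G|. Linear characters come from the abelianisation; the 2-dimensional irreps have character r^k -> 2*cos(2*pi*j*k/7), reflections -> 0.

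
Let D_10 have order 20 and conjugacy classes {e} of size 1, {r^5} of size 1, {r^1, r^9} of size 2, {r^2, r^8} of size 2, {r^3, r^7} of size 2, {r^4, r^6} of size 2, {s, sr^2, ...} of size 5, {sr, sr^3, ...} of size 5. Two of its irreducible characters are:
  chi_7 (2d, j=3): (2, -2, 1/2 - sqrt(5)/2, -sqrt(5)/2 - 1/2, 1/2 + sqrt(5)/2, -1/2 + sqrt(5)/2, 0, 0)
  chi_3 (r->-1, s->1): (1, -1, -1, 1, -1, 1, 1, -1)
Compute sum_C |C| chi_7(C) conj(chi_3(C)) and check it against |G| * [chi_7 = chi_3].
Sum = 0; so <chi_7, chi_3> = 0 (distinct irreducibles are orthogonal).

Justification: Compute term by term over conjugacy classes (|C| * chi_7(C) * conj(chi_3(C))):
  1*(2)*conj(1) + 1*(-2)*conj(-1) + 2*(1/2 - sqrt(5)/2)*conj(-1) + 2*(-sqrt(5)/2 - 1/2)*conj(1) + 2*(1/2 + sqrt(5)/2)*conj(-1) + 2*(-1/2 + sqrt(5)/2)*conj(1) + 5*(0)*conj(1) + 5*(0)*conj(-1)
  = (2) + (2) + (-1 + sqrt(5)) + (-sqrt(5) - 1) + (-sqrt(5) - 1) + (-1 + sqrt(5)) + (0) + (0)
  = 0.
Dividing by |G| = 20 gives 0/20 = 0, matching the row-orthogonality relation <chi_7, chi_3> = [chi_7 = chi_3].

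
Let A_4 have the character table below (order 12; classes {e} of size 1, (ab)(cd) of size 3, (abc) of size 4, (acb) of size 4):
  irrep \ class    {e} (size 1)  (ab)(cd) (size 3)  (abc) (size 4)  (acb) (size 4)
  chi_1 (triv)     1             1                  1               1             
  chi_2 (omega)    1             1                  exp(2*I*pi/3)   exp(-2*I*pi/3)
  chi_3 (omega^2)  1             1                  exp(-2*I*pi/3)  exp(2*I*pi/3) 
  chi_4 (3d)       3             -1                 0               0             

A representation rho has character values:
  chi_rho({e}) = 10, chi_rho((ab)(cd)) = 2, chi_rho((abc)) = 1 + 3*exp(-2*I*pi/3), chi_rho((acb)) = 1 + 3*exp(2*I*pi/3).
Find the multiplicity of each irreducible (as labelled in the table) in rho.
Multiplicities: chi_1: 1, chi_2: 0, chi_3: 3, chi_4: 2.

Why: Use <chi_rho, chi> = (1/|G|) sum_C |C| * chi_rho(C) * conj(chi(C)) with |G| = 12 for each irreducible chi in the table:
  <chi_rho, chi_1> = (1/12)[1*(10)*conj(1) + 3*(2)*conj(1) + 4*(1 + 3*exp(-2*I*pi/3))*conj(1) + 4*(1 + 3*exp(2*I*pi/3))*conj(1)]
      = (1/12)[(10) + (6) + (4 + 12*exp(-2*I*pi/3)) + (4 + 12*exp(2*I*pi/3))] = 12/12 = 1
  <chi_rho, chi_2> = (1/12)[1*(10)*conj(1) + 3*(2)*conj(1) + 4*(1 + 3*exp(-2*I*pi/3))*conj(exp(2*I*pi/3)) + 4*(1 + 3*exp(2*I*pi/3))*conj(exp(-2*I*pi/3))]
      = (1/12)[(10) + (6) + (4*exp(-2*I*pi/3) + 12*exp(2*I*pi/3)) + (12*exp(-2*I*pi/3) + 4*exp(2*I*pi/3))] = 0/12 = 0
  <chi_rho, chi_3> = (1/12)[1*(10)*conj(1) + 3*(2)*conj(1) + 4*(1 + 3*exp(-2*I*pi/3))*conj(exp(-2*I*pi/3)) + 4*(1 + 3*exp(2*I*pi/3))*conj(exp(2*I*pi/3))]
      = (1/12)[(10) + (6) + (12 + 4*exp(2*I*pi/3)) + (12 + 4*exp(-2*I*pi/3))] = 36/12 = 3
  <chi_rho, chi_4> = (1/12)[1*(10)*conj(3) + 3*(2)*conj(-1) + 4*(1 + 3*exp(-2*I*pi/3))*conj(0) + 4*(1 + 3*exp(2*I*pi/3))*conj(0)]
      = (1/12)[(30) + (-6) + (0) + (0)] = 24/12 = 2
(Exp terms are combined using exp(i*s)*conj(exp(i*t)) = exp(i*(s-t)), and sums of them are collapsed using the identity that for every m > 1 the m distinct m-th roots of unity sum to 0, e.g. 1 + exp(2*I*pi/3) + exp(-2*I*pi/3) = 0.)
Dimension check: dim(rho) = sum (mult * dim) = 1*1 + 0*1 + 3*1 + 2*3 = 10 = chi_rho(e) = 10.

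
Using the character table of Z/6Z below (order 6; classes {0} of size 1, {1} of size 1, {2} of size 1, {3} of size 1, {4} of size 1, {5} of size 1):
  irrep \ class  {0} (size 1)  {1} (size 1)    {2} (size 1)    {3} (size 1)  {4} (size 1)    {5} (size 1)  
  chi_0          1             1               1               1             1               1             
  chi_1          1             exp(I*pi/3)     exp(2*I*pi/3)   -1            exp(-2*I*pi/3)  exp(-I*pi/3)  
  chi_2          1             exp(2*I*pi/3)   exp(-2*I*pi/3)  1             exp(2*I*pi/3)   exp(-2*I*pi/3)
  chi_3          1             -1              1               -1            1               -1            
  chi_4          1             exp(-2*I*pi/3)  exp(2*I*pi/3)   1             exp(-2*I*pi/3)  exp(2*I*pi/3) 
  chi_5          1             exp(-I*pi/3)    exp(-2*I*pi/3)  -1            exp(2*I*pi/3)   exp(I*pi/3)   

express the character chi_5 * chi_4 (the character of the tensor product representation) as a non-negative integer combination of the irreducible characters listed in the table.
chi_5 tensor chi_4 = chi_3 (all other irreducibles have multiplicity 0).

Proof sketch: The character of a tensor product is the pointwise product (chi_5 * chi_4)(C) = chi_5(C) * chi_4(C):
  {0}: (1)*(1), {1}: (exp(-I*pi/3))*(exp(-2*I*pi/3)), {2}: (exp(-2*I*pi/3))*(exp(2*I*pi/3)), {3}: (-1)*(1), {4}: (exp(2*I*pi/3))*(exp(-2*I*pi/3)), {5}: (exp(I*pi/3))*(exp(2*I*pi/3))
so (chi_5 * chi_4) takes values
  {0} -> 1, {1} -> -1, {2} -> 1, {3} -> -1, {4} -> 1, {5} -> -1.
Now take the inner product of this character with each irreducible chi from the table, <chi_5*chi_4, chi> = (1/6) sum_C |C| (chi_5*chi_4)(C) conj(chi(C)):
  <chi_5*chi_4, chi_0> = (1/6)[1*(1)*conj(1) + 1*(-1)*conj(1) + 1*(1)*conj(1) + 1*(-1)*conj(1) + 1*(1)*conj(1) + 1*(-1)*conj(1)]
      = (1/6)[(1) + (-1) + (1) + (-1) + (1) + (-1)] = 0/6 = 0
  <chi_5*chi_4, chi_1> = (1/6)[1*(1)*conj(1) + 1*(-1)*conj(exp(I*pi/3)) + 1*(1)*conj(exp(2*I*pi/3)) + 1*(-1)*conj(-1) + 1*(1)*conj(exp(-2*I*pi/3)) + 1*(-1)*conj(exp(-I*pi/3))]
      = (1/6)[(1) + (-exp(-I*pi/3)) + (exp(-2*I*pi/3)) + (1) + (exp(2*I*pi/3)) + (-exp(I*pi/3))] = 0/6 = 0
  <chi_5*chi_4, chi_2> = (1/6)[1*(1)*conj(1) + 1*(-1)*conj(exp(2*I*pi/3)) + 1*(1)*conj(exp(-2*I*pi/3)) + 1*(-1)*conj(1) + 1*(1)*conj(exp(2*I*pi/3)) + 1*(-1)*conj(exp(-2*I*pi/3))]
      = (1/6)[(1) + (-exp(-2*I*pi/3)) + (exp(2*I*pi/3)) + (-1) + (exp(-2*I*pi/3)) + (-exp(2*I*pi/3))] = 0/6 = 0
  <chi_5*chi_4, chi_3> = (1/6)[1*(1)*conj(1) + 1*(-1)*conj(-1) + 1*(1)*conj(1) + 1*(-1)*conj(-1) + 1*(1)*conj(1) + 1*(-1)*conj(-1)]
      = (1/6)[(1) + (1) + (1) + (1) + (1) + (1)] = 6/6 = 1
  <chi_5*chi_4, chi_4> = (1/6)[1*(1)*conj(1) + 1*(-1)*conj(exp(-2*I*pi/3)) + 1*(1)*conj(exp(2*I*pi/3)) + 1*(-1)*conj(1) + 1*(1)*conj(exp(-2*I*pi/3)) + 1*(-1)*conj(exp(2*I*pi/3))]
      = (1/6)[(1) + (-exp(2*I*pi/3)) + (exp(-2*I*pi/3)) + (-1) + (exp(2*I*pi/3)) + (-exp(-2*I*pi/3))] = 0/6 = 0
  <chi_5*chi_4, chi_5> = (1/6)[1*(1)*conj(1) + 1*(-1)*conj(exp(-I*pi/3)) + 1*(1)*conj(exp(-2*I*pi/3)) + 1*(-1)*conj(-1) + 1*(1)*conj(exp(2*I*pi/3)) + 1*(-1)*conj(exp(I*pi/3))]
      = (1/6)[(1) + (-exp(I*pi/3)) + (exp(2*I*pi/3)) + (1) + (exp(-2*I*pi/3)) + (-exp(-I*pi/3))] = 0/6 = 0
(Exp terms are combined using exp(i*s)*conj(exp(i*t)) = exp(i*(s-t)), and sums of them are collapsed using the identity that for every m > 1 the m distinct m-th roots of unity sum to 0, e.g. 1 + exp(2*I*pi/3) + exp(-2*I*pi/3) = 0.)
Hence the multiplicities are chi_3: 1. Dimension check: dim(chi_5)*dim(chi_4) = 1*1 = 1 and sum (mult * dim) = 1*1 = 1.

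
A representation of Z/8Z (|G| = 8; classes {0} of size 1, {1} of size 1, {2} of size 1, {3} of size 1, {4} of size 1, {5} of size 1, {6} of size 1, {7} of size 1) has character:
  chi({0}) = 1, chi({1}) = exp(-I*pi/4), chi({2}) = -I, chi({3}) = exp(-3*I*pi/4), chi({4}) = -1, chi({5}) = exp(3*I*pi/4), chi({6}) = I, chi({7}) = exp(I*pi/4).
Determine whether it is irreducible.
Irreducible: <chi, chi> = 1.

Justification: <chi, chi> = (1/|G|) sum_C |C| * |chi(C)|^2 = (1/8)[1*|1|^2 + 1*|exp(-I*pi/4)|^2 + 1*|-I|^2 + 1*|exp(-3*I*pi/4)|^2 + 1*|-1|^2 + 1*|exp(3*I*pi/4)|^2 + 1*|I|^2 + 1*|exp(I*pi/4)|^2]
  = (1/8)[(1) + (1) + (1) + (1) + (1) + (1) + (1) + (1)] = 8/8 = 1.
(Exp terms are combined using exp(i*s)*conj(exp(i*t)) = exp(i*(s-t)), and sums of them are collapsed using the identity that for every m > 1 the m distinct m-th roots of unity sum to 0, e.g. 1 + exp(2*I*pi/3) + exp(-2*I*pi/3) = 0.)
A character is irreducible iff <chi, chi> = 1, so this representation is irreducible.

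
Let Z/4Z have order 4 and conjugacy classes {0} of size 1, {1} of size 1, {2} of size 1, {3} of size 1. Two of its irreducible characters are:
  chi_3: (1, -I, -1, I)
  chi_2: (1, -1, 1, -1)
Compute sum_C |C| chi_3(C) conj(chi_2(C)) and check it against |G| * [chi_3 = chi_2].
Sum = 0; so <chi_3, chi_2> = 0 (distinct irreducibles are orthogonal).

Explanation: Compute term by term over conjugacy classes (|C| * chi_3(C) * conj(chi_2(C))):
  1*(1)*conj(1) + 1*(-I)*conj(-1) + 1*(-1)*conj(1) + 1*(I)*conj(-1)
  = (1) + (I) + (-1) + (-I)
  = 0.
(Exp terms are combined using exp(i*s)*conj(exp(i*t)) = exp(i*(s-t)), and sums of them are collapsed using the identity that for every m > 1 the m distinct m-th roots of unity sum to 0, e.g. 1 + exp(2*I*pi/3) + exp(-2*I*pi/3) = 0.)
Dividing by |G| = 4 gives 0/4 = 0, matching the row-orthogonality relation <chi_3, chi_2> = [chi_3 = chi_2].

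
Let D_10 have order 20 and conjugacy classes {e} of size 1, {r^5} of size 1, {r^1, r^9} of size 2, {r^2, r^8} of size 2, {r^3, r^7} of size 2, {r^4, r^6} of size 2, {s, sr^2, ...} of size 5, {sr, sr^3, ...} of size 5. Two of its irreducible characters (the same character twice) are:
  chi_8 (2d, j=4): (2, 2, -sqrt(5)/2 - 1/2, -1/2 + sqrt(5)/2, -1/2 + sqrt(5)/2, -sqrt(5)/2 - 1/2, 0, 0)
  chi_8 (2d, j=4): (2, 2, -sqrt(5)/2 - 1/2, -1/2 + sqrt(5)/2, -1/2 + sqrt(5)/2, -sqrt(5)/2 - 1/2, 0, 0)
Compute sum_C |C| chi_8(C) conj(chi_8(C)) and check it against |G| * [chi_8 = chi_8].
Sum = 20 = |G| = 20; so <chi_8, chi_8> = 1 (norm-1 confirms irreducibility).

Proof sketch: Compute term by term over conjugacy classes (|C| * chi_8(C) * conj(chi_8(C))):
  1*(2)*conj(2) + 1*(2)*conj(2) + 2*(-sqrt(5)/2 - 1/2)*conj(-sqrt(5)/2 - 1/2) + 2*(-1/2 + sqrt(5)/2)*conj(-1/2 + sqrt(5)/2) + 2*(-1/2 + sqrt(5)/2)*conj(-1/2 + sqrt(5)/2) + 2*(-sqrt(5)/2 - 1/2)*conj(-sqrt(5)/2 - 1/2) + 5*(0)*conj(0) + 5*(0)*conj(0)
  = (4) + (4) + (sqrt(5) + 3) + (3 - sqrt(5)) + (3 - sqrt(5)) + (sqrt(5) + 3) + (0) + (0)
  = 20.
Dividing by |G| = 20 gives 20/20 = 1, matching the row-orthogonality relation <chi_8, chi_8> = [chi_8 = chi_8].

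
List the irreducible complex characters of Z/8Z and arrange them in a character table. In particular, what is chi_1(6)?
Character table of Z/8Z (irreps indexed chi_0,...,chi_7 with chi_k(m) = zeta_8^(k*m), zeta_8 = exp(2*pi*i/8)):
  irrep \ class  {0} (size 1)  {1} (size 1)    {2} (size 1)  {3} (size 1)    {4} (size 1)  {5} (size 1)    {6} (size 1)  {7} (size 1)  
  chi_0          1             1               1             1               1             1               1             1             
  chi_1          1             exp(I*pi/4)     I             exp(3*I*pi/4)   -1            exp(-3*I*pi/4)  -I            exp(-I*pi/4)  
  chi_2          1             I               -1            -I              1             I               -1            -I            
  chi_3          1             exp(3*I*pi/4)   -I            exp(I*pi/4)     -1            exp(-I*pi/4)    I             exp(-3*I*pi/4)
  chi_4          1             -1              1             -1              1             -1              1             -1            
  chi_5          1             exp(-3*I*pi/4)  I             exp(-I*pi/4)    -1            exp(I*pi/4)     -I            exp(3*I*pi/4) 
  chi_6          1             -I              -1            I               1             -I              -1            I             
  chi_7          1             exp(-I*pi/4)    -I            exp(-3*I*pi/4)  -1            exp(3*I*pi/4)   I             exp(I*pi/4)   

Spot check: chi_1(6) = zeta_8^(1*6) = zeta_8^6 = -I.

Details: Z/8Z is abelian, so all 8 irreducible complex representations are 1-dimensional. They are given by chi_k(m) = zeta_8^(k*m) for k = 0,...,7. Row orthogonality: sum_m chi_k(m) conj(chi_l(m)) = 8 * [k = l].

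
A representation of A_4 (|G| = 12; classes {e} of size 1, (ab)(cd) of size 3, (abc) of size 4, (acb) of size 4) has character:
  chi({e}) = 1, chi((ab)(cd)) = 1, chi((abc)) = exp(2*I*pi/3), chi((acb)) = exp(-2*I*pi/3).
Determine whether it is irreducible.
Irreducible: <chi, chi> = 1.

Argument: <chi, chi> = (1/|G|) sum_C |C| * |chi(C)|^2 = (1/12)[1*|1|^2 + 3*|1|^2 + 4*|exp(2*I*pi/3)|^2 + 4*|exp(-2*I*pi/3)|^2]
  = (1/12)[(1) + (3) + (4) + (4)] = 12/12 = 1.
(Exp terms are combined using exp(i*s)*conj(exp(i*t)) = exp(i*(s-t)), and sums of them are collapsed using the identity that for every m > 1 the m distinct m-th roots of unity sum to 0, e.g. 1 + exp(2*I*pi/3) + exp(-2*I*pi/3) = 0.)
A character is irreducible iff <chi, chi> = 1, so this representation is irreducible.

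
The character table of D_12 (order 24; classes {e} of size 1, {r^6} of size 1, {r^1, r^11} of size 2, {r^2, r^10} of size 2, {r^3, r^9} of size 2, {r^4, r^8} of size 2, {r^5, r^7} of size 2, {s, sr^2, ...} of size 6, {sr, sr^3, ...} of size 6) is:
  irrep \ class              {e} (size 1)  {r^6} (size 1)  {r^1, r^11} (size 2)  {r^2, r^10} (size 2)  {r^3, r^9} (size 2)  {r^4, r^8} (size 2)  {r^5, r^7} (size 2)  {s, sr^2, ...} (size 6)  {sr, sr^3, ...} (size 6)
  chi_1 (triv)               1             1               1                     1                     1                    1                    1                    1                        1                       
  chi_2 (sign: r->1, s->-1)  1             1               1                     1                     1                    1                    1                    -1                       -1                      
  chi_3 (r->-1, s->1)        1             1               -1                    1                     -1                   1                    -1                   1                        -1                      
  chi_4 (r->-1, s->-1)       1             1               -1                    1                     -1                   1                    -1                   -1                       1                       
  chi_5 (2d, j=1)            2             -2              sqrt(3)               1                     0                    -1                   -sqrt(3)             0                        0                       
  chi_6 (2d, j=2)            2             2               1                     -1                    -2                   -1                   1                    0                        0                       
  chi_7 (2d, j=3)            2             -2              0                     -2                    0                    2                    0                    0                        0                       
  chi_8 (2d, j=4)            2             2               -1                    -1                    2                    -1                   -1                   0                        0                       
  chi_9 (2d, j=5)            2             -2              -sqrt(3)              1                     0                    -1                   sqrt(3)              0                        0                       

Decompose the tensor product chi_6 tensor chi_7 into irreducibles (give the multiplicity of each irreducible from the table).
chi_6 tensor chi_7 = chi_5 + chi_9 (all other irreducibles have multiplicity 0).

Justification: The character of a tensor product is the pointwise product (chi_6 * chi_7)(C) = chi_6(C) * chi_7(C):
  {e}: (2)*(2), {r^6}: (2)*(-2), {r^1, r^11}: (1)*(0), {r^2, r^10}: (-1)*(-2), {r^3, r^9}: (-2)*(0), {r^4, r^8}: (-1)*(2), {r^5, r^7}: (1)*(0), {s, sr^2, ...}: (0)*(0), {sr, sr^3, ...}: (0)*(0)
so (chi_6 * chi_7) takes values
  {e} -> 4, {r^6} -> -4, {r^1, r^11} -> 0, {r^2, r^10} -> 2, {r^3, r^9} -> 0, {r^4, r^8} -> -2, {r^5, r^7} -> 0, {s, sr^2, ...} -> 0, {sr, sr^3, ...} -> 0.
Now take the inner product of this character with each irreducible chi from the table, <chi_6*chi_7, chi> = (1/24) sum_C |C| (chi_6*chi_7)(C) conj(chi(C)):
  <chi_6*chi_7, chi_1> = (1/24)[1*(4)*conj(1) + 1*(-4)*conj(1) + 2*(0)*conj(1) + 2*(2)*conj(1) + 2*(0)*conj(1) + 2*(-2)*conj(1) + 2*(0)*conj(1) + 6*(0)*conj(1) + 6*(0)*conj(1)]
      = (1/24)[(4) + (-4) + (0) + (4) + (0) + (-4) + (0) + (0) + (0)] = 0/24 = 0
  <chi_6*chi_7, chi_2> = (1/24)[1*(4)*conj(1) + 1*(-4)*conj(1) + 2*(0)*conj(1) + 2*(2)*conj(1) + 2*(0)*conj(1) + 2*(-2)*conj(1) + 2*(0)*conj(1) + 6*(0)*conj(-1) + 6*(0)*conj(-1)]
      = (1/24)[(4) + (-4) + (0) + (4) + (0) + (-4) + (0) + (0) + (0)] = 0/24 = 0
  <chi_6*chi_7, chi_3> = (1/24)[1*(4)*conj(1) + 1*(-4)*conj(1) + 2*(0)*conj(-1) + 2*(2)*conj(1) + 2*(0)*conj(-1) + 2*(-2)*conj(1) + 2*(0)*conj(-1) + 6*(0)*conj(1) + 6*(0)*conj(-1)]
      = (1/24)[(4) + (-4) + (0) + (4) + (0) + (-4) + (0) + (0) + (0)] = 0/24 = 0
  <chi_6*chi_7, chi_4> = (1/24)[1*(4)*conj(1) + 1*(-4)*conj(1) + 2*(0)*conj(-1) + 2*(2)*conj(1) + 2*(0)*conj(-1) + 2*(-2)*conj(1) + 2*(0)*conj(-1) + 6*(0)*conj(-1) + 6*(0)*conj(1)]
      = (1/24)[(4) + (-4) + (0) + (4) + (0) + (-4) + (0) + (0) + (0)] = 0/24 = 0
  <chi_6*chi_7, chi_5> = (1/24)[1*(4)*conj(2) + 1*(-4)*conj(-2) + 2*(0)*conj(sqrt(3)) + 2*(2)*conj(1) + 2*(0)*conj(0) + 2*(-2)*conj(-1) + 2*(0)*conj(-sqrt(3)) + 6*(0)*conj(0) + 6*(0)*conj(0)]
      = (1/24)[(8) + (8) + (0) + (4) + (0) + (4) + (0) + (0) + (0)] = 24/24 = 1
  <chi_6*chi_7, chi_6> = (1/24)[1*(4)*conj(2) + 1*(-4)*conj(2) + 2*(0)*conj(1) + 2*(2)*conj(-1) + 2*(0)*conj(-2) + 2*(-2)*conj(-1) + 2*(0)*conj(1) + 6*(0)*conj(0) + 6*(0)*conj(0)]
      = (1/24)[(8) + (-8) + (0) + (-4) + (0) + (4) + (0) + (0) + (0)] = 0/24 = 0
  <chi_6*chi_7, chi_7> = (1/24)[1*(4)*conj(2) + 1*(-4)*conj(-2) + 2*(0)*conj(0) + 2*(2)*conj(-2) + 2*(0)*conj(0) + 2*(-2)*conj(2) + 2*(0)*conj(0) + 6*(0)*conj(0) + 6*(0)*conj(0)]
      = (1/24)[(8) + (8) + (0) + (-8) + (0) + (-8) + (0) + (0) + (0)] = 0/24 = 0
  <chi_6*chi_7, chi_8> = (1/24)[1*(4)*conj(2) + 1*(-4)*conj(2) + 2*(0)*conj(-1) + 2*(2)*conj(-1) + 2*(0)*conj(2) + 2*(-2)*conj(-1) + 2*(0)*conj(-1) + 6*(0)*conj(0) + 6*(0)*conj(0)]
      = (1/24)[(8) + (-8) + (0) + (-4) + (0) + (4) + (0) + (0) + (0)] = 0/24 = 0
  <chi_6*chi_7, chi_9> = (1/24)[1*(4)*conj(2) + 1*(-4)*conj(-2) + 2*(0)*conj(-sqrt(3)) + 2*(2)*conj(1) + 2*(0)*conj(0) + 2*(-2)*conj(-1) + 2*(0)*conj(sqrt(3)) + 6*(0)*conj(0) + 6*(0)*conj(0)]
      = (1/24)[(8) + (8) + (0) + (4) + (0) + (4) + (0) + (0) + (0)] = 24/24 = 1
Hence the multiplicities are chi_5: 1, chi_9: 1. Dimension check: dim(chi_6)*dim(chi_7) = 2*2 = 4 and sum (mult * dim) = 1*2 + 1*2 = 4.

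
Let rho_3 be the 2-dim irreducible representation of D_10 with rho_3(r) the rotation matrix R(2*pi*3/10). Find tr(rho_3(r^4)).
chi_{rho_3}(r^4) = 2*cos(2*pi*3*4/10) = -1/2 + sqrt(5)/2

Reasoning: rho_3(r^4) is rotation by angle 2*pi*3*4/10, whose trace is 2*cos(2*pi*3*4/10) = -1/2 + sqrt(5)/2.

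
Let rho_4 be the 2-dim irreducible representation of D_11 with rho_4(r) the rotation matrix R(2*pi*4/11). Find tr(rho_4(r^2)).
chi_{rho_4}(r^2) = 2*cos(2*pi*4*2/11) = -2*cos(5*pi/11)

Derivation: rho_4(r^2) is rotation by angle 2*pi*4*2/11, whose trace is 2*cos(2*pi*4*2/11) = -2*cos(5*pi/11).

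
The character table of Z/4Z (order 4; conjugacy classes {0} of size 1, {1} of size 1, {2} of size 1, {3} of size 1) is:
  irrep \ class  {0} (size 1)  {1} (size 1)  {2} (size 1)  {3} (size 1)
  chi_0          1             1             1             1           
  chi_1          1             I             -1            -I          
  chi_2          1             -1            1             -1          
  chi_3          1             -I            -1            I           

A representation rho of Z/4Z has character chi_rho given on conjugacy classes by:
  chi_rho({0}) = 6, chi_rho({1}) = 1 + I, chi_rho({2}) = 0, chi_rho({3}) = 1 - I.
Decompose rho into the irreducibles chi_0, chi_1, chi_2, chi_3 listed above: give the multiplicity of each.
Multiplicities: chi_0: 2, chi_1: 2, chi_2: 1, chi_3: 1.

Solution. Use <chi_rho, chi> = (1/|G|) sum_C |C| * chi_rho(C) * conj(chi(C)) with |G| = 4 for each irreducible chi in the table:
  <chi_rho, chi_0> = (1/4)[1*(6)*conj(1) + 1*(1 + I)*conj(1) + 1*(0)*conj(1) + 1*(1 - I)*conj(1)]
      = (1/4)[(6) + (1 + I) + (0) + (1 - I)] = 8/4 = 2
  <chi_rho, chi_1> = (1/4)[1*(6)*conj(1) + 1*(1 + I)*conj(I) + 1*(0)*conj(-1) + 1*(1 - I)*conj(-I)]
      = (1/4)[(6) + (1 - I) + (0) + (1 + I)] = 8/4 = 2
  <chi_rho, chi_2> = (1/4)[1*(6)*conj(1) + 1*(1 + I)*conj(-1) + 1*(0)*conj(1) + 1*(1 - I)*conj(-1)]
      = (1/4)[(6) + (-1 - I) + (0) + (-1 + I)] = 4/4 = 1
  <chi_rho, chi_3> = (1/4)[1*(6)*conj(1) + 1*(1 + I)*conj(-I) + 1*(0)*conj(-1) + 1*(1 - I)*conj(I)]
      = (1/4)[(6) + (-1 + I) + (0) + (-1 - I)] = 4/4 = 1
(Exp terms are combined using exp(i*s)*conj(exp(i*t)) = exp(i*(s-t)), and sums of them are collapsed using the identity that for every m > 1 the m distinct m-th roots of unity sum to 0, e.g. 1 + exp(2*I*pi/3) + exp(-2*I*pi/3) = 0.)
Dimension check: dim(rho) = sum (mult * dim) = 2*1 + 2*1 + 1*1 + 1*1 = 6 = chi_rho(e) = 6.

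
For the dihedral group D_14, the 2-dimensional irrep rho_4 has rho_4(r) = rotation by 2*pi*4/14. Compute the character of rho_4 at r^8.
chi_{rho_4}(r^8) = 2*cos(2*pi*4*8/14) = -2*cos(3*pi/7)

Explanation: rho_4(r^8) is rotation by angle 2*pi*4*8/14, whose trace is 2*cos(2*pi*4*8/14) = -2*cos(3*pi/7).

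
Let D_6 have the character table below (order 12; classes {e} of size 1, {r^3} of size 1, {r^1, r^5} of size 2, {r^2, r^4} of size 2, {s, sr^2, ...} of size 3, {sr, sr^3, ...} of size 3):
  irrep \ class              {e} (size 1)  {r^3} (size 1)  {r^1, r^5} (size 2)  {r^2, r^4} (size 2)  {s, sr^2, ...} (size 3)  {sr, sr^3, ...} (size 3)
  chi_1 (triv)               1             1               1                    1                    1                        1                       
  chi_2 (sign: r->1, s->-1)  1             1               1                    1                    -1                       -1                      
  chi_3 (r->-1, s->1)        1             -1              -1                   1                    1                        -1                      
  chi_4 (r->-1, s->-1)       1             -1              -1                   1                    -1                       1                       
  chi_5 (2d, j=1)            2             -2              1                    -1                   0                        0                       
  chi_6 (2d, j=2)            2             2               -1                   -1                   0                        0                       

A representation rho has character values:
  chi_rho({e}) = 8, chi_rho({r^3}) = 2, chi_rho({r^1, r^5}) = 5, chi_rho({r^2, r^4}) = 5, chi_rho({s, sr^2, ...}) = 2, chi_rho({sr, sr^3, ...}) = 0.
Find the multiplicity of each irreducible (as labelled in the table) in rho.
Multiplicities: chi_1: 3, chi_2: 2, chi_3: 1, chi_4: 0, chi_5: 1, chi_6: 0.

Use <chi_rho, chi> = (1/|G|) sum_C |C| * chi_rho(C) * conj(chi(C)) with |G| = 12 for each irreducible chi in the table:
  <chi_rho, chi_1> = (1/12)[1*(8)*conj(1) + 1*(2)*conj(1) + 2*(5)*conj(1) + 2*(5)*conj(1) + 3*(2)*conj(1) + 3*(0)*conj(1)]
      = (1/12)[(8) + (2) + (10) + (10) + (6) + (0)] = 36/12 = 3
  <chi_rho, chi_2> = (1/12)[1*(8)*conj(1) + 1*(2)*conj(1) + 2*(5)*conj(1) + 2*(5)*conj(1) + 3*(2)*conj(-1) + 3*(0)*conj(-1)]
      = (1/12)[(8) + (2) + (10) + (10) + (-6) + (0)] = 24/12 = 2
  <chi_rho, chi_3> = (1/12)[1*(8)*conj(1) + 1*(2)*conj(-1) + 2*(5)*conj(-1) + 2*(5)*conj(1) + 3*(2)*conj(1) + 3*(0)*conj(-1)]
      = (1/12)[(8) + (-2) + (-10) + (10) + (6) + (0)] = 12/12 = 1
  <chi_rho, chi_4> = (1/12)[1*(8)*conj(1) + 1*(2)*conj(-1) + 2*(5)*conj(-1) + 2*(5)*conj(1) + 3*(2)*conj(-1) + 3*(0)*conj(1)]
      = (1/12)[(8) + (-2) + (-10) + (10) + (-6) + (0)] = 0/12 = 0
  <chi_rho, chi_5> = (1/12)[1*(8)*conj(2) + 1*(2)*conj(-2) + 2*(5)*conj(1) + 2*(5)*conj(-1) + 3*(2)*conj(0) + 3*(0)*conj(0)]
      = (1/12)[(16) + (-4) + (10) + (-10) + (0) + (0)] = 12/12 = 1
  <chi_rho, chi_6> = (1/12)[1*(8)*conj(2) + 1*(2)*conj(2) + 2*(5)*conj(-1) + 2*(5)*conj(-1) + 3*(2)*conj(0) + 3*(0)*conj(0)]
      = (1/12)[(16) + (4) + (-10) + (-10) + (0) + (0)] = 0/12 = 0
Dimension check: dim(rho) = sum (mult * dim) = 3*1 + 2*1 + 1*1 + 0*1 + 1*2 + 0*2 = 8 = chi_rho(e) = 8.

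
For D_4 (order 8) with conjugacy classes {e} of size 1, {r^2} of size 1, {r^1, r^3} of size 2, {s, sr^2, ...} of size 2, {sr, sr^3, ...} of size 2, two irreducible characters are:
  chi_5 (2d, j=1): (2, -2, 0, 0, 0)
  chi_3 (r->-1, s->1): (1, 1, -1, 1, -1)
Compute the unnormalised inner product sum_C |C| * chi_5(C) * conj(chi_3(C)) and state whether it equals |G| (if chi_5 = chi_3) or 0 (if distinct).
Sum = 0; so <chi_5, chi_3> = 0 (distinct irreducibles are orthogonal).

Proof sketch: Compute term by term over conjugacy classes (|C| * chi_5(C) * conj(chi_3(C))):
  1*(2)*conj(1) + 1*(-2)*conj(1) + 2*(0)*conj(-1) + 2*(0)*conj(1) + 2*(0)*conj(-1)
  = (2) + (-2) + (0) + (0) + (0)
  = 0.
Dividing by |G| = 8 gives 0/8 = 0, matching the row-orthogonality relation <chi_5, chi_3> = [chi_5 = chi_3].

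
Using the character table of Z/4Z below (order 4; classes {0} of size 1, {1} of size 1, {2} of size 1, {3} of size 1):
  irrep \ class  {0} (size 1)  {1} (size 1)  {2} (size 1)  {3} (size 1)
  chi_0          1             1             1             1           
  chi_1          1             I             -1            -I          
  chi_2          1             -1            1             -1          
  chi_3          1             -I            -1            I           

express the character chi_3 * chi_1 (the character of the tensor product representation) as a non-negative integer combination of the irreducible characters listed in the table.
chi_3 tensor chi_1 = chi_0 (all other irreducibles have multiplicity 0).

Explanation: The character of a tensor product is the pointwise product (chi_3 * chi_1)(C) = chi_3(C) * chi_1(C):
  {0}: (1)*(1), {1}: (-I)*(I), {2}: (-1)*(-1), {3}: (I)*(-I)
so (chi_3 * chi_1) takes values
  {0} -> 1, {1} -> 1, {2} -> 1, {3} -> 1.
Now take the inner product of this character with each irreducible chi from the table, <chi_3*chi_1, chi> = (1/4) sum_C |C| (chi_3*chi_1)(C) conj(chi(C)):
  <chi_3*chi_1, chi_0> = (1/4)[1*(1)*conj(1) + 1*(1)*conj(1) + 1*(1)*conj(1) + 1*(1)*conj(1)]
      = (1/4)[(1) + (1) + (1) + (1)] = 4/4 = 1
  <chi_3*chi_1, chi_1> = (1/4)[1*(1)*conj(1) + 1*(1)*conj(I) + 1*(1)*conj(-1) + 1*(1)*conj(-I)]
      = (1/4)[(1) + (-I) + (-1) + (I)] = 0/4 = 0
  <chi_3*chi_1, chi_2> = (1/4)[1*(1)*conj(1) + 1*(1)*conj(-1) + 1*(1)*conj(1) + 1*(1)*conj(-1)]
      = (1/4)[(1) + (-1) + (1) + (-1)] = 0/4 = 0
  <chi_3*chi_1, chi_3> = (1/4)[1*(1)*conj(1) + 1*(1)*conj(-I) + 1*(1)*conj(-1) + 1*(1)*conj(I)]
      = (1/4)[(1) + (I) + (-1) + (-I)] = 0/4 = 0
(Exp terms are combined using exp(i*s)*conj(exp(i*t)) = exp(i*(s-t)), and sums of them are collapsed using the identity that for every m > 1 the m distinct m-th roots of unity sum to 0, e.g. 1 + exp(2*I*pi/3) + exp(-2*I*pi/3) = 0.)
Hence the multiplicities are chi_0: 1. Dimension check: dim(chi_3)*dim(chi_1) = 1*1 = 1 and sum (mult * dim) = 1*1 = 1.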